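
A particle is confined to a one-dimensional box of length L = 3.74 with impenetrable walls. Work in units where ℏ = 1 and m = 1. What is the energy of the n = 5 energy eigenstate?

Requiring ψ(0) = ψ(L) = 0 quantises k = nπ/L, hence E_n = ℏ²k²/2m = n²π²ℏ²/(2mL²).
E_5 = 5² × π² / (2 × 1 × 3.74²) = 8.820.

E = 8.82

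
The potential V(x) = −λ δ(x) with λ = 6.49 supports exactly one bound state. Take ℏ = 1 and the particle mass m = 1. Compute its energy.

The bound state is ψ(x) = √κ e^{−κ|x|}. The derivative jump ψ'(0⁺) − ψ'(0⁻) = −(2mλ/ℏ²)ψ(0) fixes κ = mλ/ℏ² = 6.490.
Then E = −ℏ²κ²/(2m) = −mλ²/(2ℏ²) = -21.06.

E = -21.1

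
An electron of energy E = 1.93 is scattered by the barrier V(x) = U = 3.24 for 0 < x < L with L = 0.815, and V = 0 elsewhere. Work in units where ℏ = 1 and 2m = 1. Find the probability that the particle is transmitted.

Since E < U the interior solution is evanescent with decay constant κ = √(2m(U − E))/ℏ = 1.145.
κL = 0.9328, sinh(κL) = 1.074.
Matching ψ, ψ′ at both faces gives T = [1 + U² sinh²(κL) / (4E(U − E))]⁻¹ = 1/2.198 = 0.455.

T = 0.455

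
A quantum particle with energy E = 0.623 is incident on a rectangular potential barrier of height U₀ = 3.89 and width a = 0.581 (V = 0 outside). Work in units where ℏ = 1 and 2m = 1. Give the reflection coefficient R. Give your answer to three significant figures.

E < U₀: inside the barrier ψ ∝ e^{±κx} with κ = √(2m(U₀ − E))/ℏ = 1.807.
κa = 1.050, sinh(κa) = 1.254.
The exact tunnelling result is T⁻¹ = 1 + U₀² sinh²(κa) / [4E(U₀ − E)] = 3.923, so T = 0.255.
R = 1 − T = 0.745.

R = 0.745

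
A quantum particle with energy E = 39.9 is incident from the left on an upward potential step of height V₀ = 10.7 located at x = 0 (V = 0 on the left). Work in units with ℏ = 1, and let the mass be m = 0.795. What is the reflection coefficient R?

R = 0.00607

On each side the TISE gives plane waves with k = √(2m(E − V))/ℏ: k₁ = √(2·0.795·39.9) = 7.965, k₂ = √(2·0.795·29.2) = 6.814.
Matching ψ and ψ′ at x = 0 gives r = (k₁ − k₂)/(k₁ + k₂), so R = r² = 0.006067 and T = 1 − R = 0.9939.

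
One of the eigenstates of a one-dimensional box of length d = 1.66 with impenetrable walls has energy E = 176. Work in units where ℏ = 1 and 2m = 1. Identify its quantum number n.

n = 7

From E_n = n²π²ℏ²/(2md²) invert to n = √(2md²E)/(πℏ).
n = (1.66/π) × √(2 × 0.5 × 176) = 7.010 → n = 7.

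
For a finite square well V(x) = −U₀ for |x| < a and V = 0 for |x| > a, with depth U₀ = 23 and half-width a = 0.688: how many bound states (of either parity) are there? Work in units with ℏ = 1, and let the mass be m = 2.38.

The dimensionless depth is z₀ = a√(2mU₀)/ℏ = 0.688 × √(109.5) = 7.199.
The even/odd transcendental equations gain one root per π/2 in z₀, giving N = 1 + ⌊2z₀/π⌋ = 1 + ⌊4.583⌋ = 5.

N = 5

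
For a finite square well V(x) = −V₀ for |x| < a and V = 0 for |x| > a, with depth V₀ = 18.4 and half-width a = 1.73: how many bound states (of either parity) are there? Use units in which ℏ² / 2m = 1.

N = 5

The dimensionless depth is z₀ = a√(2mV₀)/ℏ = 1.73 × √(18.40) = 7.421.
A new bound state (alternating even/odd) appears each time z₀ passes a multiple of π/2, so N = ⌊2z₀/π⌋ + 1 = ⌊4.724⌋ + 1 = 5.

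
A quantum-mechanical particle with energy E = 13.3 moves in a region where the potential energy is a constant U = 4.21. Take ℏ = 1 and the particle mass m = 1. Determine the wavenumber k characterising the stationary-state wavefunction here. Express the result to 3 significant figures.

k = 4.26

With E > U the solution is oscillatory, ψ ∝ e^{±ikx} with k = √(2m(E − U))/ℏ.
k = √(2 × 1 × 9.09) = 4.264.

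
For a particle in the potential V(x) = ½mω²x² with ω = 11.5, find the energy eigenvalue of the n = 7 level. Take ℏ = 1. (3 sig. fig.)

The oscillator eigenvalues are E_n = ℏω(n + ½), so E_7 = 11.5 × 7.5 = 86.25.

E = 86.3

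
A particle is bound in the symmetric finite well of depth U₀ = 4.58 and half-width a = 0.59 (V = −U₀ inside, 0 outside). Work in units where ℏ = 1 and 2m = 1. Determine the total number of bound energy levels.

Define the well-strength parameter z₀ = (a/ℏ)√(2mU₀) = 0.59 × √(2·0.5·4.58) = 1.263.
The even/odd transcendental equations gain one root per π/2 in z₀, giving N = 1 + ⌊2z₀/π⌋ = 1 + ⌊0.8038⌋ = 1.

N = 1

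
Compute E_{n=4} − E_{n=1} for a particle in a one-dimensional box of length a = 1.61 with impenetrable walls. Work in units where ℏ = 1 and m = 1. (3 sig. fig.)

ΔE = 28.6

E_n = n²π²ℏ²/(2ma²), so ΔE = (4² − 1²) π²ℏ²/(2ma²).
ΔE = 15 × π² / (2 × 1 × 1.61²) = 28.56.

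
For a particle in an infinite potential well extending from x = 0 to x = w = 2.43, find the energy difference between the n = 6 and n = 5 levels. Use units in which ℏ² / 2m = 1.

ΔE = 18.4

E_n = n²π²ℏ²/(2mw²), so ΔE = (6² − 5²) π²ℏ²/(2mw²).
ΔE = 11 × π² / (2 × 0.5 × 2.43²) = 18.39.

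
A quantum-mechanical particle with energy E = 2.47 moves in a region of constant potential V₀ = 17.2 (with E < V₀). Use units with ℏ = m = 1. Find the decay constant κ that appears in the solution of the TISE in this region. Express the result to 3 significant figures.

κ = 5.43

Since E < V₀ the TISE in this region is ψ'' = κ²ψ with κ = √(2m(V₀ − E))/ℏ.
κ = √(2 × 1 × 14.73) = 5.428.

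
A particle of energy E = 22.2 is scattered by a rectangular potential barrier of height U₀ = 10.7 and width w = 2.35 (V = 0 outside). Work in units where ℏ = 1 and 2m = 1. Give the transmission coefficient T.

T = 0.900

E > U₀: inside the barrier k₂ = √(2m(E − U₀))/ℏ = 3.391, k₂w = 7.969.
T = [1 + U₀² sin²(k₂w) / (4E(E − U₀))]⁻¹ = 1/1.111 = 0.900.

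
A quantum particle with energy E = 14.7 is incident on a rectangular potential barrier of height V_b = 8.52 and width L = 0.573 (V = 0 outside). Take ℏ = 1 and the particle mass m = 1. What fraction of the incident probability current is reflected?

E > V_b: inside the barrier k₂ = √(2m(E − V_b))/ℏ = 3.516, k₂L = 2.014.
T = [1 + V_b² sin²(k₂L) / (4E(E − V_b))]⁻¹ = 1/1.163 = 0.860.
R = 1 − T = 0.140.

R = 0.140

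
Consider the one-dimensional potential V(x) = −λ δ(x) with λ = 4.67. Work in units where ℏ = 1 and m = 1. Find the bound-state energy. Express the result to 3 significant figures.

The bound state is ψ(x) = √κ e^{−κ|x|}. The derivative jump ψ'(0⁺) − ψ'(0⁻) = −(2mλ/ℏ²)ψ(0) fixes κ = mλ/ℏ² = 4.670.
Then E = −ℏ²κ²/(2m) = −mλ²/(2ℏ²) = -10.90.

E = -10.9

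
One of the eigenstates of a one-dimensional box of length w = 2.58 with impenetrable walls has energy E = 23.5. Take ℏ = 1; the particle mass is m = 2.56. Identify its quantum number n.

n = 9

From E_n = n²π²ℏ²/(2mw²) invert to n = √(2mw²E)/(πℏ).
n = (2.58/π) × √(2 × 2.56 × 23.5) = 9.008 → n = 9.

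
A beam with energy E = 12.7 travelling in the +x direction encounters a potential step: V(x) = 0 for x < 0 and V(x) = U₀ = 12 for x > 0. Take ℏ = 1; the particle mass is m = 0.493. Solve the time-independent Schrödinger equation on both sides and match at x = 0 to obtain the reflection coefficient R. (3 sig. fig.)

R = 0.384

The wavenumbers are k₁ = √(2mE)/ℏ = 3.539 on the left and k₂ = √(2m(E − U₀))/ℏ = 0.8308 on the right.
Matching ψ and ψ′ at x = 0 gives r = (k₁ − k₂)/(k₁ + k₂), so R = r² = 0.3841 and T = 1 − R = 0.6159.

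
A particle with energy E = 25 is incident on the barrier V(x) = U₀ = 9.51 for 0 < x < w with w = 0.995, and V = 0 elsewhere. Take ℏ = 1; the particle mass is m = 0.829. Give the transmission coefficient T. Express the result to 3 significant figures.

E > U₀: inside the barrier k₂ = √(2m(E − U₀))/ℏ = 5.068, k₂w = 5.042.
Matching at both interfaces gives T⁻¹ = 1 + U₀² sin²(k₂w) / [4E(E − U₀)] = 1.052, hence T = 0.950.

T = 0.950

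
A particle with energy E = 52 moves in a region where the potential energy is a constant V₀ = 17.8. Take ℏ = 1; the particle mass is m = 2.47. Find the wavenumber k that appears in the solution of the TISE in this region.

With E > V₀ the solution is oscillatory, ψ ∝ e^{±ikx} with k = √(2m(E − V₀))/ℏ.
k = √(2 × 2.47 × 34.2) = 13.00.

k = 13.0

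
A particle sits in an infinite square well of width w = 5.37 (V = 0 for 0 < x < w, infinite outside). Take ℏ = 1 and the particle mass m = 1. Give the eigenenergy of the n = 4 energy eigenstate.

E = 2.74

Requiring ψ(0) = ψ(w) = 0 quantises k = nπ/w, hence E_n = ℏ²k²/2m = n²π²ℏ²/(2mw²).
E_4 = 4² × π² / (2 × 1 × 5.37²) = 2.738.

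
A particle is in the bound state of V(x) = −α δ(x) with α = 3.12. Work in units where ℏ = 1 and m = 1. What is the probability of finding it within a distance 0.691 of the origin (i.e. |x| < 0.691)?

P = 0.987

The normalised bound state is ψ = √κ e^{−κ|x|} with κ = mα/ℏ² = 3.120.
P(|x| < d) = ∫_{−d}^{d} κ e^{−2κ|x|} dx = 1 − e^{−2κd} = 1 − e^{−4.312} = 0.9866.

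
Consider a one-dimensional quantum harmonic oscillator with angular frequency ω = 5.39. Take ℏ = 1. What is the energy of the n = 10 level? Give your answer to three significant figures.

E = 56.6

Using E_n = (n + ½)ℏω: E_10 = 10.5 × 5.39 = 56.60.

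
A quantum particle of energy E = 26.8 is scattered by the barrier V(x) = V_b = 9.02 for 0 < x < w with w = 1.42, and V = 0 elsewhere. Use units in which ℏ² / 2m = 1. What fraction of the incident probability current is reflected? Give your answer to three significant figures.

E > V_b: inside the barrier k₂ = √(2m(E − V_b))/ℏ = 4.217, k₂w = 5.988.
T = [1 + V_b² sin²(k₂w) / (4E(E − V_b))]⁻¹ = 1/1.004 = 0.996.
R = 1 − T = 0.00361.

R = 0.00361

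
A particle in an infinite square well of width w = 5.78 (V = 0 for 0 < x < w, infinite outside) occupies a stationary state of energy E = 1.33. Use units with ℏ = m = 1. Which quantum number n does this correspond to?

From E_n = n²π²ℏ²/(2mw²) invert to n = √(2mw²E)/(πℏ).
n = (5.78/π) × √(2 × 1 × 1.33) = 3.001 → n = 3.

n = 3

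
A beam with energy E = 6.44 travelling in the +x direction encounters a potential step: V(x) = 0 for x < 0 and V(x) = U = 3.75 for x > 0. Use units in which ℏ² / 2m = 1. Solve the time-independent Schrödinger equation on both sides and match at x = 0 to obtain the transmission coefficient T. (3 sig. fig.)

On each side the TISE gives plane waves with k = √(2m(E − V))/ℏ: k₁ = √(2·½·6.44) = 2.538, k₂ = √(2·½·2.69) = 1.640.
Matching ψ and ψ′ at x = 0 gives r = (k₁ − k₂)/(k₁ + k₂), so R = r² = 0.04616 and T = 1 − R = 0.9538.

T = 0.954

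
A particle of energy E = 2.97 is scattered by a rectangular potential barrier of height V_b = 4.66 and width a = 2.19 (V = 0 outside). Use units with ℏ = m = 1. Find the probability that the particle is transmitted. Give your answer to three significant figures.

E < V_b: inside the barrier ψ ∝ e^{±κx} with κ = √(2m(V_b − E))/ℏ = 1.838.
κa = 4.026, sinh(κa) = 28.02.
The exact tunnelling result is T⁻¹ = 1 + V_b² sinh²(κa) / [4E(V_b − E)] = 850.0, so T = 0.00118.

T = 0.00118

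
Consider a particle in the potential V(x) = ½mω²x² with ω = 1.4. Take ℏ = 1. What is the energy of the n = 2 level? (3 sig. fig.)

Using E_n = (n + ½)ℏω: E_2 = 2.5 × 1.4 = 3.500.

E = 3.50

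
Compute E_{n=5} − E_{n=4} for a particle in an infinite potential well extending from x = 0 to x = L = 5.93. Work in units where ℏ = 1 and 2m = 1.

E_n = n²π²ℏ²/(2mL²), so ΔE = (5² − 4²) π²ℏ²/(2mL²).
ΔE = 9 × π² / (2 × 0.5 × 5.93²) = 2.526.

ΔE = 2.53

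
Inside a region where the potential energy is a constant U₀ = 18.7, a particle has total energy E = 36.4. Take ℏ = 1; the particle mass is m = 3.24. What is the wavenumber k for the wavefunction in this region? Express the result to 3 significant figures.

With E > U₀ the solution is oscillatory, ψ ∝ e^{±ikx} with k = √(2m(E − U₀))/ℏ.
k = √(2 × 3.24 × 17.7) = 10.71.

k = 10.7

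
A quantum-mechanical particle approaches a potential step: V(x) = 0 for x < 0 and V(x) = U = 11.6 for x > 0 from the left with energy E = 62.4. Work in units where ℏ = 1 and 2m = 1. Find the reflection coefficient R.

The wavenumbers are k₁ = √(2mE)/ℏ = 7.899 on the left and k₂ = √(2m(E − U))/ℏ = 7.127 on the right.
Continuity of ψ and ψ′ at the step yields the reflection amplitude r = (k₁ − k₂)/(k₁ + k₂) = 0.05137; thus R = |r|² = 0.002639, T = 0.9974.

R = 0.00264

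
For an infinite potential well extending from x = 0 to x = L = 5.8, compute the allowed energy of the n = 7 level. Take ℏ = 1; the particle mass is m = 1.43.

E = 5.03

The infinite-well eigenfunctions ψ_n = √(2/L) sin(nπx/L) vanish at both walls, giving E_n = n²π²ℏ²/(2mL²).
E_7 = 7² × π² / (2 × 1.43 × 5.8²) = 5.027.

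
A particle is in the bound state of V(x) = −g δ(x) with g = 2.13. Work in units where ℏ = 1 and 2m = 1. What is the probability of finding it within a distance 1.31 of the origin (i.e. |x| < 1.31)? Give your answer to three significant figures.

P = 0.939

The normalised bound state is ψ = √κ e^{−κ|x|} with κ = mg/ℏ² = 1.065.
P(|x| < d) = ∫_{−d}^{d} κ e^{−2κ|x|} dx = 1 − e^{−2κd} = 1 − e^{−2.790} = 0.9386.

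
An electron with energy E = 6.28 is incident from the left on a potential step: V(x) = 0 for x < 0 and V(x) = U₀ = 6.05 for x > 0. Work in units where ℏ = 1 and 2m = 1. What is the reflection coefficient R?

On each side the TISE gives plane waves with k = √(2m(E − V))/ℏ: k₁ = √(2·½·6.28) = 2.506, k₂ = √(2·½·0.23) = 0.4796.
Continuity of ψ and ψ′ at the step yields the reflection amplitude r = (k₁ − k₂)/(k₁ + k₂) = 0.6787; thus R = |r|² = 0.4607, T = 0.5393.

R = 0.461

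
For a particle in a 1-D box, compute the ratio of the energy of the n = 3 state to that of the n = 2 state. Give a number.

2.25

Since E_n ∝ n², the ratio is (3/2)² = 2.25.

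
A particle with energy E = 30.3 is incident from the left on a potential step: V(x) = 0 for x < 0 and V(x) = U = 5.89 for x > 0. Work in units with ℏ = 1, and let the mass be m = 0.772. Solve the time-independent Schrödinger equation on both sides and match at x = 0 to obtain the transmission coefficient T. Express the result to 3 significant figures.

On each side the TISE gives plane waves with k = √(2m(E − V))/ℏ: k₁ = √(2·0.772·30.3) = 6.840, k₂ = √(2·0.772·24.41) = 6.139.
Continuity of ψ and ψ′ at the step yields the reflection amplitude r = (k₁ − k₂)/(k₁ + k₂) = 0.05399; thus R = |r|² = 0.002915, T = 0.9971.

T = 0.997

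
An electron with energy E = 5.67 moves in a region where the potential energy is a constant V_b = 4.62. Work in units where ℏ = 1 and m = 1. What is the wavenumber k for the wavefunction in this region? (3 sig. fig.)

With E > V_b the solution is oscillatory, ψ ∝ e^{±ikx} with k = √(2m(E − V_b))/ℏ.
k = √(2 × 1 × 1.05) = 1.449.

k = 1.45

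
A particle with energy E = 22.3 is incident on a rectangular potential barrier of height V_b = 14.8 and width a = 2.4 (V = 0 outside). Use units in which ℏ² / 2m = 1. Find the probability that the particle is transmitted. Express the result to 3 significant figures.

E > V_b: inside the barrier k₂ = √(2m(E − V_b))/ℏ = 2.739, k₂a = 6.573.
T = [1 + V_b² sin²(k₂a) / (4E(E − V_b))]⁻¹ = 1/1.027 = 0.974.

T = 0.974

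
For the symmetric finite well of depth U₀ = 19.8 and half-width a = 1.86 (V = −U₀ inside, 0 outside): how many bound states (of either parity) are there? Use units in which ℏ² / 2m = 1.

Define the well-strength parameter z₀ = (a/ℏ)√(2mU₀) = 1.86 × √(2·0.5·19.8) = 8.276.
A new bound state (alternating even/odd) appears each time z₀ passes a multiple of π/2, so N = ⌊2z₀/π⌋ + 1 = ⌊5.269⌋ + 1 = 6.

N = 6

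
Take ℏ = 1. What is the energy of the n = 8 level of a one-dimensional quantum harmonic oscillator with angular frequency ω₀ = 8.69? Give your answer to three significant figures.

E = 73.9

Using E_n = (n + ½)ℏω₀: E_8 = 8.5 × 8.69 = 73.87.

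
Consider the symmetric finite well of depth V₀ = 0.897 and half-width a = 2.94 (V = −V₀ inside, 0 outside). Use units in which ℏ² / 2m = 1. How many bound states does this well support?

Define the well-strength parameter z₀ = (a/ℏ)√(2mV₀) = 2.94 × √(2·0.5·0.897) = 2.784.
A new bound state (alternating even/odd) appears each time z₀ passes a multiple of π/2, so N = ⌊2z₀/π⌋ + 1 = ⌊1.773⌋ + 1 = 2.

N = 2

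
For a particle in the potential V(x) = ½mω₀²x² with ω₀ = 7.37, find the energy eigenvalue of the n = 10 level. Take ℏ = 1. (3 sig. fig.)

Using E_n = (n + ½)ℏω₀: E_10 = 10.5 × 7.37 = 77.39.

E = 77.4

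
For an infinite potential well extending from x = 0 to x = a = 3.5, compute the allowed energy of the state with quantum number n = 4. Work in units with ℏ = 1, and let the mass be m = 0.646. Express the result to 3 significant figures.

The infinite-well eigenfunctions ψ_n = √(2/a) sin(nπx/a) vanish at both walls, giving E_n = n²π²ℏ²/(2ma²).
E_4 = 4² × π² / (2 × 0.646 × 3.5²) = 9.977.

E = 9.98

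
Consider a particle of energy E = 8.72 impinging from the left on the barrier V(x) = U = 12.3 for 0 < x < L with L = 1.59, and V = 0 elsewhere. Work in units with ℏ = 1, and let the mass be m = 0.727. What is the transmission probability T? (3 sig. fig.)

E < U: inside the barrier ψ ∝ e^{±κx} with κ = √(2m(U − E))/ℏ = 2.282.
κL = 3.628, sinh(κL) = 18.80.
Matching ψ, ψ′ at both faces gives T = [1 + U² sinh²(κL) / (4E(U − E))]⁻¹ = 1/429.1 = 0.00233.

T = 0.00233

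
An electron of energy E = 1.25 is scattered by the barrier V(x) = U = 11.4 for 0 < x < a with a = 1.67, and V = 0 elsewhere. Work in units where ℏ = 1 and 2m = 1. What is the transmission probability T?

T = 0.0000374

Since E < U the interior solution is evanescent with decay constant κ = √(2m(U − E))/ℏ = 3.186.
κa = 5.320, sinh(κa) = 102.2.
The exact tunnelling result is T⁻¹ = 1 + U² sinh²(κa) / [4E(U − E)] = 26770, so T = 0.0000374.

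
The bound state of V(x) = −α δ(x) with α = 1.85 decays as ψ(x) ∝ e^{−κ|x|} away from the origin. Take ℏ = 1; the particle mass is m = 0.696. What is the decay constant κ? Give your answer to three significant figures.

κ = 1.29

Integrating the TISE across x = 0 gives the cusp condition ψ'(0⁺) − ψ'(0⁻) = −(2mα/ℏ²)ψ(0).
With ψ ∝ e^{−κ|x|} this yields −2κ = −2mα/ℏ², so κ = mα/ℏ² = 1.288.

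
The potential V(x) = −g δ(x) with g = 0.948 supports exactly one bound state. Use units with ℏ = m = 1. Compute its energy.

E = -0.449

For x ≠ 0 the bound state is ψ ∝ e^{−κ|x|}; integrating the TISE across the delta gives the cusp condition 2κ = 2mg/ℏ², so κ = 0.9480.
Then E = −ℏ²κ²/(2m) = −mg²/(2ℏ²) = -0.4494.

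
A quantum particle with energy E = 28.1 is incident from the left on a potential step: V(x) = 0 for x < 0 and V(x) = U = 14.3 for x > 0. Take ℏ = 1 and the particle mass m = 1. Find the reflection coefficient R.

R = 0.0309

The wavenumbers are k₁ = √(2mE)/ℏ = 7.497 on the left and k₂ = √(2m(E − U))/ℏ = 5.254 on the right.
Continuity of ψ and ψ′ at the step yields the reflection amplitude r = (k₁ − k₂)/(k₁ + k₂) = 0.1759; thus R = |r|² = 0.03095, T = 0.9691.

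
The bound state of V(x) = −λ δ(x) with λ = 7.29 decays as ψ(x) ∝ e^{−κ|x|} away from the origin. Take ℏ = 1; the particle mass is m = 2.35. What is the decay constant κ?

κ = 17.1

Integrating the TISE across x = 0 gives the cusp condition ψ'(0⁺) − ψ'(0⁻) = −(2mλ/ℏ²)ψ(0).
With ψ ∝ e^{−κ|x|} this yields −2κ = −2mλ/ℏ², so κ = mλ/ℏ² = 17.13.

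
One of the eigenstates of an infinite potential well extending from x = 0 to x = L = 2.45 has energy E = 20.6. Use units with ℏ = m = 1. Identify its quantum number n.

n = 5

From E_n = n²π²ℏ²/(2mL²) invert to n = √(2mL²E)/(πℏ).
n = (2.45/π) × √(2 × 1 × 20.6) = 5.006 → n = 5.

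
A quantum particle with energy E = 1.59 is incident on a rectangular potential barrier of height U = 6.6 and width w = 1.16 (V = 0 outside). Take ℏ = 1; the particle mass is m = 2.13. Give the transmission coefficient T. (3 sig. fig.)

T = 0.0000648

E < U: inside the barrier ψ ∝ e^{±κx} with κ = √(2m(U − E))/ℏ = 4.620.
κw = 5.359, sinh(κw) = 106.3.
The exact tunnelling result is T⁻¹ = 1 + U² sinh²(κw) / [4E(U − E)] = 15430, so T = 0.0000648.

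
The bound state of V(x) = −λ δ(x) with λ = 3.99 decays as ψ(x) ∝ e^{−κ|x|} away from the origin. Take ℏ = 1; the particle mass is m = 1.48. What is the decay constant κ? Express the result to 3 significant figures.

κ = 5.91

Integrate −(ℏ²/2m)ψ'' − λδ(x)ψ = Eψ from −ε to +ε: the ψ'' term gives ψ'(0⁺) − ψ'(0⁻) and the δ term gives −(2mλ/ℏ²)ψ(0).
With ψ ∝ e^{−κ|x|} this yields −2κ = −2mλ/ℏ², so κ = mλ/ℏ² = 5.905.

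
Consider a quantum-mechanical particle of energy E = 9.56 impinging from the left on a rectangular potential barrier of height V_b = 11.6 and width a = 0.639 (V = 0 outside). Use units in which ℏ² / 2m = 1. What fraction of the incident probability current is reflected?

R = 0.653

E < V_b: inside the barrier ψ ∝ e^{±κx} with κ = √(2m(V_b − E))/ℏ = 1.428.
κa = 0.9127, sinh(κa) = 1.045.
Matching ψ, ψ′ at both faces gives T = [1 + V_b² sinh²(κa) / (4E(V_b − E))]⁻¹ = 1/2.883 = 0.347.
R = 1 − T = 0.653.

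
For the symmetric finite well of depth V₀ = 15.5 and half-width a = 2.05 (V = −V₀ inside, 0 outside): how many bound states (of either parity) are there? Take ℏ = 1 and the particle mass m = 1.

Define the well-strength parameter z₀ = (a/ℏ)√(2mV₀) = 2.05 × √(2·1·15.5) = 11.41.
The even/odd transcendental equations gain one root per π/2 in z₀, giving N = 1 + ⌊2z₀/π⌋ = 1 + ⌊7.266⌋ = 8.

N = 8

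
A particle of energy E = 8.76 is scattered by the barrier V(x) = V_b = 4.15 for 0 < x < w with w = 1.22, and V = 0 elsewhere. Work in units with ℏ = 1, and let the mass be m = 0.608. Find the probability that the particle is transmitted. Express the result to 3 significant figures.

Above the barrier the interior wavenumber is k₂ = √(2m(E − V_b))/ℏ = 2.368, giving phase k₂w = 2.889.
T = [1 + V_b² sin²(k₂w) / (4E(E − V_b))]⁻¹ = 1/1.007 = 0.993.

T = 0.993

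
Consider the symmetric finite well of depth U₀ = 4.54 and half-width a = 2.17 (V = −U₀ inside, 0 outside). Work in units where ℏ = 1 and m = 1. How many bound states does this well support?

Define the well-strength parameter z₀ = (a/ℏ)√(2mU₀) = 2.17 × √(2·1·4.54) = 6.539.
The even/odd transcendental equations gain one root per π/2 in z₀, giving N = 1 + ⌊2z₀/π⌋ = 1 + ⌊4.163⌋ = 5.

N = 5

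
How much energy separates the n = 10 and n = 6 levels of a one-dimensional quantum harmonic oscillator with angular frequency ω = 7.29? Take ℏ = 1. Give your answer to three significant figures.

ΔE = 29.2

E_n = ℏω(n + ½), so ΔE = (10 − 6) ℏω = 4 × 7.29 = 29.16.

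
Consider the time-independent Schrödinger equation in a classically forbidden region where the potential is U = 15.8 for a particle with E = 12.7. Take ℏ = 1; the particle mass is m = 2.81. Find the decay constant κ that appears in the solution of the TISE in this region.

Since E < U the TISE in this region is ψ'' = κ²ψ with κ = √(2m(U − E))/ℏ.
κ = √(2 × 2.81 × 3.1) = 4.174.

κ = 4.17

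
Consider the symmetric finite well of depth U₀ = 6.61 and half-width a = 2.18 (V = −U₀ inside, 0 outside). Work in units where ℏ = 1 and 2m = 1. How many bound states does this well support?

N = 4

Define the well-strength parameter z₀ = (a/ℏ)√(2mU₀) = 2.18 × √(2·0.5·6.61) = 5.605.
A new bound state (alternating even/odd) appears each time z₀ passes a multiple of π/2, so N = ⌊2z₀/π⌋ + 1 = ⌊3.568⌋ + 1 = 4.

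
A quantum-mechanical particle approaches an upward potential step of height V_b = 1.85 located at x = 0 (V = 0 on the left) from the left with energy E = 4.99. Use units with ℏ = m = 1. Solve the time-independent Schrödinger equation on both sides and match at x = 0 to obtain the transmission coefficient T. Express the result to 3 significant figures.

The wavenumbers are k₁ = √(2mE)/ℏ = 3.159 on the left and k₂ = √(2m(E − V_b))/ℏ = 2.506 on the right.
Matching ψ and ψ′ at x = 0 gives r = (k₁ − k₂)/(k₁ + k₂), so R = r² = 0.01329 and T = 1 − R = 0.9867.

T = 0.987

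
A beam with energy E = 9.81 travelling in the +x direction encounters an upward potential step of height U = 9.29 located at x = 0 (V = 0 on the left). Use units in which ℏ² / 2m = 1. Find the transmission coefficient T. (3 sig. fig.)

On each side the TISE gives plane waves with k = √(2m(E − V))/ℏ: k₁ = √(2·½·9.81) = 3.132, k₂ = √(2·½·0.52) = 0.7211.
Matching ψ and ψ′ at x = 0 gives r = (k₁ − k₂)/(k₁ + k₂), so R = r² = 0.3915 and T = 1 − R = 0.6085.

T = 0.608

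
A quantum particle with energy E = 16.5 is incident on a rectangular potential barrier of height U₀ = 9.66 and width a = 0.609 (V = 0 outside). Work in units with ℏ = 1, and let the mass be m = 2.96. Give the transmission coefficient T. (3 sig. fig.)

T = 0.915

Above the barrier the interior wavenumber is k₂ = √(2m(E − U₀))/ℏ = 6.363, giving phase k₂a = 3.875.
Matching at both interfaces gives T⁻¹ = 1 + U₀² sin²(k₂a) / [4E(E − U₀)] = 1.093, hence T = 0.915.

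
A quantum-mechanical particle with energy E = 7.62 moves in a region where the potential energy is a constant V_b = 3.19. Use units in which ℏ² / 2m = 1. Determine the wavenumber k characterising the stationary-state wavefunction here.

With E > V_b the solution is oscillatory, ψ ∝ e^{±ikx} with k = √(2m(E − V_b))/ℏ.
k = √(2 × 0.5 × 4.43) = 2.105.

k = 2.10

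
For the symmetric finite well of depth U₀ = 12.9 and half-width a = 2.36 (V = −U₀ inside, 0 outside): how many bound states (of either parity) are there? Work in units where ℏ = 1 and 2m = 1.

N = 6

The dimensionless depth is z₀ = a√(2mU₀)/ℏ = 2.36 × √(12.90) = 8.476.
The even/odd transcendental equations gain one root per π/2 in z₀, giving N = 1 + ⌊2z₀/π⌋ = 1 + ⌊5.396⌋ = 6.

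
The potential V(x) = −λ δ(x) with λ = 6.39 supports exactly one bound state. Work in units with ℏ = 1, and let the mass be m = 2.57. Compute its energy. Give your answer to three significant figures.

E = -52.5

For x ≠ 0 the bound state is ψ ∝ e^{−κ|x|}; integrating the TISE across the delta gives the cusp condition 2κ = 2mλ/ℏ², so κ = 16.42.
Then E = −ℏ²κ²/(2m) = −mλ²/(2ℏ²) = -52.47.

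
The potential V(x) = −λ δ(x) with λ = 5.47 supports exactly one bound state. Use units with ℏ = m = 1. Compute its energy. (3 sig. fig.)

E = -15.0

For x ≠ 0 the bound state is ψ ∝ e^{−κ|x|}; integrating the TISE across the delta gives the cusp condition 2κ = 2mλ/ℏ², so κ = 5.470.
Then E = −ℏ²κ²/(2m) = −mλ²/(2ℏ²) = -14.96.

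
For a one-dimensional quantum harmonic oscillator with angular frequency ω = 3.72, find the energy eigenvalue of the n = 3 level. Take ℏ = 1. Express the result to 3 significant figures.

E = 13.0

The oscillator eigenvalues are E_n = ℏω(n + ½), so E_3 = 3.72 × 3.5 = 13.02.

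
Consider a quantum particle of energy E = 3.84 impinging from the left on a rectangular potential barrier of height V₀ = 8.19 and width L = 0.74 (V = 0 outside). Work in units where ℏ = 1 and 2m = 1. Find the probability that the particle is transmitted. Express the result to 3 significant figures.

T = 0.166

Since E < V₀ the interior solution is evanescent with decay constant κ = √(2m(V₀ − E))/ℏ = 2.086.
κL = 1.543, sinh(κL) = 2.233.
Matching ψ, ψ′ at both faces gives T = [1 + V₀² sinh²(κL) / (4E(V₀ − E))]⁻¹ = 1/6.007 = 0.166.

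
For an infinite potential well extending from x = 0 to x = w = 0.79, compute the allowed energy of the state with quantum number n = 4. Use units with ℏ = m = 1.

E = 127

The infinite-well eigenfunctions ψ_n = √(2/w) sin(nπx/w) vanish at both walls, giving E_n = n²π²ℏ²/(2mw²).
E_4 = 4² × π² / (2 × 1 × 0.79²) = 126.5.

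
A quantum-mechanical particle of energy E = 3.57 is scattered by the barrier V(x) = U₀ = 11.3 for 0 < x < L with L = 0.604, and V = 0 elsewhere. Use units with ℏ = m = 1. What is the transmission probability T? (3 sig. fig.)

Since E < U₀ the interior solution is evanescent with decay constant κ = √(2m(U₀ − E))/ℏ = 3.932.
κL = 2.375, sinh(κL) = 5.328.
The exact tunnelling result is T⁻¹ = 1 + U₀² sinh²(κL) / [4E(U₀ − E)] = 33.84, so T = 0.0295.

T = 0.0295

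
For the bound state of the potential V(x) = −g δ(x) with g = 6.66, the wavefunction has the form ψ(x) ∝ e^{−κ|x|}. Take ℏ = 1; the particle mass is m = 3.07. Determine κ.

κ = 20.4

Integrate −(ℏ²/2m)ψ'' − gδ(x)ψ = Eψ from −ε to +ε: the ψ'' term gives ψ'(0⁺) − ψ'(0⁻) and the δ term gives −(2mg/ℏ²)ψ(0).
With ψ ∝ e^{−κ|x|} this yields −2κ = −2mg/ℏ², so κ = mg/ℏ² = 20.45.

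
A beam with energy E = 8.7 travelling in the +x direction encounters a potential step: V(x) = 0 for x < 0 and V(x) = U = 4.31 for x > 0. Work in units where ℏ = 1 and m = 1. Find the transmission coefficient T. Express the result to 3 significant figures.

T = 0.971

The wavenumbers are k₁ = √(2mE)/ℏ = 4.171 on the left and k₂ = √(2m(E − U))/ℏ = 2.963 on the right.
Continuity of ψ and ψ′ at the step yields the reflection amplitude r = (k₁ − k₂)/(k₁ + k₂) = 0.1694; thus R = |r|² = 0.02868, T = 0.9713.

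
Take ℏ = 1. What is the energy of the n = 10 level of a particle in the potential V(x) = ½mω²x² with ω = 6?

The oscillator eigenvalues are E_n = ℏω(n + ½), so E_10 = 6 × 10.5 = 63.00.

E = 63.0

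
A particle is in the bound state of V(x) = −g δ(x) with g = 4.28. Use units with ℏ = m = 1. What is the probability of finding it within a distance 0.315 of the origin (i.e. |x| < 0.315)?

P = 0.933

The normalised bound state is ψ = √κ e^{−κ|x|} with κ = mg/ℏ² = 4.280.
P(|x| < d) = ∫_{−d}^{d} κ e^{−2κ|x|} dx = 1 − e^{−2κd} = 1 − e^{−2.696} = 0.9326.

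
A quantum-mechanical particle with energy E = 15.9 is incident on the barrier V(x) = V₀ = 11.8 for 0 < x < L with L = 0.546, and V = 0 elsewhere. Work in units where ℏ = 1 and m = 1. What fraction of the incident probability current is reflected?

R = 0.348

E > V₀: inside the barrier k₂ = √(2m(E − V₀))/ℏ = 2.864, k₂L = 1.564.
Matching at both interfaces gives T⁻¹ = 1 + V₀² sin²(k₂L) / [4E(E − V₀)] = 1.534, hence T = 0.652.
R = 1 − T = 0.348.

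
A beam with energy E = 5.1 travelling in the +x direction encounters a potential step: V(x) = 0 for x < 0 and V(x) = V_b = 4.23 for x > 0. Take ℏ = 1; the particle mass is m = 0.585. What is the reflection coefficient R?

R = 0.173

The wavenumbers are k₁ = √(2mE)/ℏ = 2.443 on the left and k₂ = √(2m(E − V_b))/ℏ = 1.009 on the right.
Continuity of ψ and ψ′ at the step yields the reflection amplitude r = (k₁ − k₂)/(k₁ + k₂) = 0.4154; thus R = |r|² = 0.1726, T = 0.8274.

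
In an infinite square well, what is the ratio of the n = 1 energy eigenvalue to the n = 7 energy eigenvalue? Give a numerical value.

0.0204082

E_n = n²π²ℏ²/(2mL²) so the ratio is n₂²/n₁² = 1/49 = 0.0204082.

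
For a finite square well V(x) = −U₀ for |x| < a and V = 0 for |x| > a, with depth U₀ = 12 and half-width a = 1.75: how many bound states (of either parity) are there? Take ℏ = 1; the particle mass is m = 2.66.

N = 9

Define the well-strength parameter z₀ = (a/ℏ)√(2mU₀) = 1.75 × √(2·2.66·12) = 13.98.
The even/odd transcendental equations gain one root per π/2 in z₀, giving N = 1 + ⌊2z₀/π⌋ = 1 + ⌊8.902⌋ = 9.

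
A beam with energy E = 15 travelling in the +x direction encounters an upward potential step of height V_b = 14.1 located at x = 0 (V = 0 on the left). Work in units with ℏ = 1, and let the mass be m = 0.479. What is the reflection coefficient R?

The wavenumbers are k₁ = √(2mE)/ℏ = 3.791 on the left and k₂ = √(2m(E − V_b))/ℏ = 0.9285 on the right.
Matching ψ and ψ′ at x = 0 gives r = (k₁ − k₂)/(k₁ + k₂), so R = r² = 0.3678 and T = 1 − R = 0.6322.

R = 0.368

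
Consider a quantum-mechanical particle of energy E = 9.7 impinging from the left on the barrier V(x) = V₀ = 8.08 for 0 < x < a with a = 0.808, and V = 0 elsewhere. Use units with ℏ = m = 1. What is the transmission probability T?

T = 0.494

Above the barrier the interior wavenumber is k₂ = √(2m(E − V₀))/ℏ = 1.800, giving phase k₂a = 1.454.
Matching at both interfaces gives T⁻¹ = 1 + V₀² sin²(k₂a) / [4E(E − V₀)] = 2.025, hence T = 0.494.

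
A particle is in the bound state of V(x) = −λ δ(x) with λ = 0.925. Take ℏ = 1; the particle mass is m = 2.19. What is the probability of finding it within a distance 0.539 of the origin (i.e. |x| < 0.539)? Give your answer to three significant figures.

The normalised bound state is ψ = √κ e^{−κ|x|} with κ = mλ/ℏ² = 2.026.
P(|x| < d) = ∫_{−d}^{d} κ e^{−2κ|x|} dx = 1 − e^{−2κd} = 1 − e^{−2.184} = 0.8874.

P = 0.887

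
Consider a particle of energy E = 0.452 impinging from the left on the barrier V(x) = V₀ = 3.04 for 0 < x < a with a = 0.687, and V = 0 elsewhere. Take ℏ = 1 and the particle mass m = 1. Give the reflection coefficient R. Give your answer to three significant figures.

R = 0.911

Since E < V₀ the interior solution is evanescent with decay constant κ = √(2m(V₀ − E))/ℏ = 2.275.
κa = 1.563, sinh(κa) = 2.282.
The exact tunnelling result is T⁻¹ = 1 + V₀² sinh²(κa) / [4E(V₀ − E)] = 11.28, so T = 0.0886.
R = 1 − T = 0.911.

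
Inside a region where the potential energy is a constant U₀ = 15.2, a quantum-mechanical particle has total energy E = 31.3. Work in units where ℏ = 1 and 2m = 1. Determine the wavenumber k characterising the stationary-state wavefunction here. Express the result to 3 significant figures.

k = 4.01

With E > U₀ the solution is oscillatory, ψ ∝ e^{±ikx} with k = √(2m(E − U₀))/ℏ.
k = √(2 × 0.5 × 16.1) = 4.012.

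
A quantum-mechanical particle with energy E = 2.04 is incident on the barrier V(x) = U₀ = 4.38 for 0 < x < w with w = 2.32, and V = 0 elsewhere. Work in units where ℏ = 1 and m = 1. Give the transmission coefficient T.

Since E < U₀ the interior solution is evanescent with decay constant κ = √(2m(U₀ − E))/ℏ = 2.163.
κw = 5.019, sinh(κw) = 75.62.
Matching ψ, ψ′ at both faces gives T = [1 + U₀² sinh²(κw) / (4E(U₀ − E))]⁻¹ = 1/5747 = 0.000174.

T = 0.000174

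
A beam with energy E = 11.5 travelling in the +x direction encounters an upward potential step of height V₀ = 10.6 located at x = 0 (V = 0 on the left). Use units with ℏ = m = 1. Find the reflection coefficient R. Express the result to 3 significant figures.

R = 0.317

The wavenumbers are k₁ = √(2mE)/ℏ = 4.796 on the left and k₂ = √(2m(E − V₀))/ℏ = 1.342 on the right.
Matching ψ and ψ′ at x = 0 gives r = (k₁ − k₂)/(k₁ + k₂), so R = r² = 0.3167 and T = 1 − R = 0.6833.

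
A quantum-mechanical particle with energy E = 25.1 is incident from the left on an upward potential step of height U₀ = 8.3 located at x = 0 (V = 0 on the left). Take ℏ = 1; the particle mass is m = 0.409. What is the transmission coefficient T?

On each side the TISE gives plane waves with k = √(2m(E − V))/ℏ: k₁ = √(2·0.409·25.1) = 4.531, k₂ = √(2·0.409·16.8) = 3.707.
Continuity of ψ and ψ′ at the step yields the reflection amplitude r = (k₁ − k₂)/(k₁ + k₂) = 0.1000; thus R = |r|² = 0.01001, T = 0.9900.

T = 0.990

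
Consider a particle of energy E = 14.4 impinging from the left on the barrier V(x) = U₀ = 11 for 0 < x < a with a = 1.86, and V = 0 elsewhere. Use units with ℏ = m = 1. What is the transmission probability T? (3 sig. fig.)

T = 0.623

E > U₀: inside the barrier k₂ = √(2m(E − U₀))/ℏ = 2.608, k₂a = 4.850.
Matching at both interfaces gives T⁻¹ = 1 + U₀² sin²(k₂a) / [4E(E − U₀)] = 1.606, hence T = 0.623.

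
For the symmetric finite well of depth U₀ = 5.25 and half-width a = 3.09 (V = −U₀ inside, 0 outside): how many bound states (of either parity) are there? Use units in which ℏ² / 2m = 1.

N = 5

The dimensionless depth is z₀ = a√(2mU₀)/ℏ = 3.09 × √(5.250) = 7.080.
The even/odd transcendental equations gain one root per π/2 in z₀, giving N = 1 + ⌊2z₀/π⌋ = 1 + ⌊4.507⌋ = 5.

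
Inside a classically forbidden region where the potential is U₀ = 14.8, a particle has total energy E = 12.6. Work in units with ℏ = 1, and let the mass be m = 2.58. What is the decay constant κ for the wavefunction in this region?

Since E < U₀ the TISE in this region is ψ'' = κ²ψ with κ = √(2m(U₀ − E))/ℏ.
κ = √(2 × 2.58 × 2.2) = 3.369.

κ = 3.37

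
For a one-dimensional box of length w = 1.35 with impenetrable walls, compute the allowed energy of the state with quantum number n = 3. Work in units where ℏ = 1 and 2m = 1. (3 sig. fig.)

The infinite-well eigenfunctions ψ_n = √(2/w) sin(nπx/w) vanish at both walls, giving E_n = n²π²ℏ²/(2mw²).
E_3 = 3² × π² / (2 × 0.5 × 1.35²) = 48.74.

E = 48.7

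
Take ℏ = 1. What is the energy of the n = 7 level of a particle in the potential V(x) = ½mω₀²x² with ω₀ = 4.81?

The oscillator eigenvalues are E_n = ℏω₀(n + ½), so E_7 = 4.81 × 7.5 = 36.08.

E = 36.1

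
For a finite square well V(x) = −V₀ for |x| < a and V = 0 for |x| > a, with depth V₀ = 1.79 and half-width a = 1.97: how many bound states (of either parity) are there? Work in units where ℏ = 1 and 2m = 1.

Define the well-strength parameter z₀ = (a/ℏ)√(2mV₀) = 1.97 × √(2·0.5·1.79) = 2.636.
A new bound state (alternating even/odd) appears each time z₀ passes a multiple of π/2, so N = ⌊2z₀/π⌋ + 1 = ⌊1.678⌋ + 1 = 2.

N = 2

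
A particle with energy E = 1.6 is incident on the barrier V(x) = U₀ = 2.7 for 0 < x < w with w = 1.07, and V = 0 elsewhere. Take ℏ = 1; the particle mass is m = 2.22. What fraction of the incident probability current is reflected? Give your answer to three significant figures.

R = 0.966

Since E < U₀ the interior solution is evanescent with decay constant κ = √(2m(U₀ − E))/ℏ = 2.210.
κw = 2.365, sinh(κw) = 5.273.
The exact tunnelling result is T⁻¹ = 1 + U₀² sinh²(κw) / [4E(U₀ − E)] = 29.80, so T = 0.0336.
R = 1 − T = 0.966.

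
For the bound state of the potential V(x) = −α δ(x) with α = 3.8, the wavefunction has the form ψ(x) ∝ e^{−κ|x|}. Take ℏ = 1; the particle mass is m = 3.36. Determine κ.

κ = 12.8

Integrating the TISE across x = 0 gives the cusp condition ψ'(0⁺) − ψ'(0⁻) = −(2mα/ℏ²)ψ(0).
With ψ ∝ e^{−κ|x|} this yields −2κ = −2mα/ℏ², so κ = mα/ℏ² = 12.77.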